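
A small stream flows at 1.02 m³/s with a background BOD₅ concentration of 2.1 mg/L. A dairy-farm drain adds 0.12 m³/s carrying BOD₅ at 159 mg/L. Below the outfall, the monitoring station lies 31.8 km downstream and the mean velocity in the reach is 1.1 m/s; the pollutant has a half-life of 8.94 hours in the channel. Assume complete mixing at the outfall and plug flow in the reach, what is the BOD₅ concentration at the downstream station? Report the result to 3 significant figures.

Conservation of mass: C = (1.020·2.100 + 0.1200·159.0) / 1.140 = 21.22/1.140 = 18.62 mg/L.
Travel time t = 31.8·1000 / 1.1 = 28910 s = 8.030 h.
Half-life 8.94 h → k = ln 2 / 8.94 = 0.07753 h⁻¹ = 1.861 d⁻¹.
Applying C = C₀e^(−kt): 18.62 × 0.5365 = 9.988 mg/L.

9.99 mg/L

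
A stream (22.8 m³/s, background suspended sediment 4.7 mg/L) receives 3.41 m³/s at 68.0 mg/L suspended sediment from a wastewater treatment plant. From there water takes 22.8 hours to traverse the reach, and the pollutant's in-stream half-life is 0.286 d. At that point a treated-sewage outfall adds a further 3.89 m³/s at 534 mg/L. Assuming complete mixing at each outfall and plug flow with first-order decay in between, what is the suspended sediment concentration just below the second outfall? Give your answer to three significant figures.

70.1 mg/L

Flow-weighted average: C = (22.80·4.700 + 3.410·68.00) / 26.21 = 339.0/26.21 = 12.94 mg/L; combined flow 26.21 m³/s.
Half-life 0.286 d → k = ln 2 / 0.286 = 2.424 d⁻¹.
Applying C = C₀e^(−kt): 12.94 × 0.1000 = 1.294 mg/L.
Second outfall: C = (26.21·1.294 + 3.890·534.0)/30.10 = 70.14 mg/L.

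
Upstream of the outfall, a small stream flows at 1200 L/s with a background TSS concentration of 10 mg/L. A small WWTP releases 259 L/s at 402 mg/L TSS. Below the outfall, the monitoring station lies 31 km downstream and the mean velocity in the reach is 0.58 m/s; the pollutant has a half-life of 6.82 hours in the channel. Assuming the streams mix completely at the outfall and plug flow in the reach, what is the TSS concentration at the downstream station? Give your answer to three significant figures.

Mixed concentration C = ΣQC/ΣQ = (1200·10.00 + 259.0·402.0) / 1459 = 116100/1459 = 79.59 mg/L.
Travel time t = 31·1000 / 0.58 = 53450 s = 14.85 h.
Half-life 6.82 h → k = ln 2 / 6.82 = 0.1016 h⁻¹ = 2.439 d⁻¹.
After decay, C = 79.59 × e^(−kt) = 79.59 × 0.2211 = 17.60 mg/L.

17.6 mg/L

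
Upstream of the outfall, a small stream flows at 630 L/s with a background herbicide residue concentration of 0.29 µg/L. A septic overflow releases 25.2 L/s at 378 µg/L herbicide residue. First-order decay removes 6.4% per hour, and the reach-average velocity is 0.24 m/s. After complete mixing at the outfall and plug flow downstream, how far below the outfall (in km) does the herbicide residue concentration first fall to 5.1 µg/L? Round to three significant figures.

After mixing, C = (630.0·0.2900 + 25.20·378.0) / 655.2 = 9708/655.2 = 14.82 µg/L.
6.4%/h lost → k = −ln(1 − 0.064) = 0.06614 h⁻¹.
Set 14.82·exp(−k·t) = 5.1 → t = ln(14.82/5.1)/k = 58050 s = 16.13 h.
Distance = v·t = 0.24·58050 = 13930 m = 13.93 km.

13.9 km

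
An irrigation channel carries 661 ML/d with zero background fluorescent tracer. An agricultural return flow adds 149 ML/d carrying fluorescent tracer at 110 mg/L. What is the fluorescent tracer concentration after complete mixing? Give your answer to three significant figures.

20.2 mg/L

After mixing, C = (661.0·0 + 149.0·110.0) / 810.0 = 16390/810.0 = 20.23 mg/L.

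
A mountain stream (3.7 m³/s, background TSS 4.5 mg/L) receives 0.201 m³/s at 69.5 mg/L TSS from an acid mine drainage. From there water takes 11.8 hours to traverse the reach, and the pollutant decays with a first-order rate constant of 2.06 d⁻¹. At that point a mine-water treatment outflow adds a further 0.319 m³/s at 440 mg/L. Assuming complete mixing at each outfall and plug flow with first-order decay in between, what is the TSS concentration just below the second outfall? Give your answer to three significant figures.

35.9 mg/L

After mixing, C = (3.700·4.500 + 0.2010·69.50) / 3.901 = 30.62/3.901 = 7.849 mg/L; combined flow 3.901 m³/s.
First-order decay: C = 7.849·exp(−k·t) = 7.849·0.3632 = 2.851 mg/L.
Second outfall: C = (3.901·2.851 + 0.3190·440.0)/4.220 = 35.90 mg/L.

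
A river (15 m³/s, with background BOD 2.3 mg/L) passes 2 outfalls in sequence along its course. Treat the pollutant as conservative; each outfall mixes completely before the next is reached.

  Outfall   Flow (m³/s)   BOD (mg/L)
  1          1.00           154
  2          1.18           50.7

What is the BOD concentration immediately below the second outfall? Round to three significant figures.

Below outfall 1: Q → 16.00 m³/s, C = (15.00·2.300 + 1.000·154.0)/16.00 = 11.78 mg/L.
Below outfall 2: Q → 17.18 m³/s, C = (16.00·11.78 + 1.180·50.70)/17.18 = 14.45 mg/L.

14.5 mg/L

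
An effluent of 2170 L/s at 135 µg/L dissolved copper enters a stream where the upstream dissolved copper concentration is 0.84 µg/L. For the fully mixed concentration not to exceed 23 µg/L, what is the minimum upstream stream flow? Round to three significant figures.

Set C_mix = 23: (Q·0.8400 + 2170·135.0) / (Q + 2170) = 23
→ Q = 2170·(135.0 − 23)/(23 − 0.8400) = 10970 L/s.

11000 L/s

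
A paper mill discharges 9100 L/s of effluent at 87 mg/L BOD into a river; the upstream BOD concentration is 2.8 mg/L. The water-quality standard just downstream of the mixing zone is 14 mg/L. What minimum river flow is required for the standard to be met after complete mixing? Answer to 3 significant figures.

Set C_mix = 14: (Q·2.800 + 9100·87.00) / (Q + 9100) = 14
→ Q = 9100·(87.00 − 14)/(14 − 2.800) = 59310 L/s.

59300 L/s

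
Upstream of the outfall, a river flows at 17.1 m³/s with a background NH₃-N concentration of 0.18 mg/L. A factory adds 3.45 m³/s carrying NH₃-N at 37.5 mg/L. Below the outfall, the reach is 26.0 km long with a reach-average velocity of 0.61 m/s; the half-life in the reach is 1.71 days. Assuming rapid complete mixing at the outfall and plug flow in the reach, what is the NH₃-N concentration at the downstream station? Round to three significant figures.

5.28 mg/L

Mass balance: C = (17.10·0.1800 + 3.450·37.50) / 20.55 = 132.5/20.55 = 6.445 mg/L.
Travel time t = 26.0·1000 / 0.61 = 42620 s = 11.84 h.
Half-life 1.71 d → k = ln 2 / 1.71 = 0.4053 d⁻¹.
Decay over the reach: 6.445·exp(−kt) = 6.445·0.8188 = 5.277 mg/L.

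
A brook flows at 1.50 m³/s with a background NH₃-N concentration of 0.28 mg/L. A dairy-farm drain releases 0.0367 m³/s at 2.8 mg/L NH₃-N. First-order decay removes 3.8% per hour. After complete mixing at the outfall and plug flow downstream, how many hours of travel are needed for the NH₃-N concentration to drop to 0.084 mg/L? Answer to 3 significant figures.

Conservation of mass: C = (1.500·0.2800 + 0.03670·2.800) / 1.537 = 0.5228/1.537 = 0.3402 mg/L.
3.8%/h lost → k = −ln(1 − 0.038) = 0.03874 h⁻¹.
0.3402·exp(−k·t) = 0.084 → t = ln(0.3402/0.084)/k = 130000 s = 36.10 h.

36.1 h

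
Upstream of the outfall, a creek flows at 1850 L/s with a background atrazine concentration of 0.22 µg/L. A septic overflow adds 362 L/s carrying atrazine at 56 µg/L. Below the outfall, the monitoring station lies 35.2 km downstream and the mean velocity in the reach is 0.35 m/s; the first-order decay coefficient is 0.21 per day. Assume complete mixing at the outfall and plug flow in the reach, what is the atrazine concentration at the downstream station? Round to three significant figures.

Conservation of mass: C = (1850·0.2200 + 362.0·56.00) / 2212 = 20680/2212 = 9.349 µg/L.
Travel time t = 35.2·1000 / 0.35 = 100600 s = 27.94 h.
Decay over the reach: 9.349·exp(−kt) = 9.349·0.7831 = 7.321 µg/L.

7.32 µg/L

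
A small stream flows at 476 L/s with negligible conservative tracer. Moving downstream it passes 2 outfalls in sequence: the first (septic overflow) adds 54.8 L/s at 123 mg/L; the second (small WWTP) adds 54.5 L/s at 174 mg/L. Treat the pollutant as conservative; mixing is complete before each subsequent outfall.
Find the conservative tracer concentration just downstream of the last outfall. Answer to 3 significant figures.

27.7 mg/L

After outfall 1: Q = 476.0 + 54.80 = 530.8 L/s; C = (476.0·0 + 54.80·123.0)/530.8 = 12.70 mg/L.
After outfall 2: Q = 530.8 + 54.50 = 585.3 L/s; C = (530.8·12.70 + 54.50·174.0)/585.3 = 27.72 mg/L.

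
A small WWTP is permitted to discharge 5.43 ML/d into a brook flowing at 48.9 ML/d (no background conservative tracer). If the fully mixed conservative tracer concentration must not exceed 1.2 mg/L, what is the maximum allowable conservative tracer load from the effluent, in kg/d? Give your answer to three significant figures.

65.2 kg/d

Mass balance at the limit: 48.90·0 + 5.430·Cₑ = 54.33·1.2 → Cₑ = 12.01 mg/L.
5.430 ML/d = 0.06285 m³/s. Load = 0.06285 m³/s × 12.01 g/m³ × 86 400 s/d = 65.20 kg/d.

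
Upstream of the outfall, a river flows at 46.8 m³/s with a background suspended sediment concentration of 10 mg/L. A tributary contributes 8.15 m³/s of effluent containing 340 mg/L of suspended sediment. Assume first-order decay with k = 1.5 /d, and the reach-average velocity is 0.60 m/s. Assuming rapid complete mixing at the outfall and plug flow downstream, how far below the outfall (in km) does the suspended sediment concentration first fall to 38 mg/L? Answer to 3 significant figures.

Flow-weighted average: C = (46.80·10.00 + 8.150·340.0) / 54.95 = 3239/54.95 = 58.94 mg/L.
Set 58.94·exp(−k·t) = 38 → t = ln(58.94/38)/k = 25290 s = 7.024 h.
Distance = v·t = 0.60·25290 = 15170 m = 15.17 km.

15.2 km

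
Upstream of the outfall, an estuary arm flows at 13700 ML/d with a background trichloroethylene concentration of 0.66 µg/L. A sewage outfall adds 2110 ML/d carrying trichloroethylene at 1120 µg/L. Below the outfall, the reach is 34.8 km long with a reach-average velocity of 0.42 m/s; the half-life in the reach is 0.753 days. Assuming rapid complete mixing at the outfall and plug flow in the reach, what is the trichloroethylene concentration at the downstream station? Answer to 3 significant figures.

62.1 µg/L

Conservation of mass: C = (13700·0.6600 + 2110·1120) / 15810 = 2372000/15810 = 150.0 µg/L.
Travel time t = 34.8·1000 / 0.42 = 82860 s = 23.02 h.
Half-life 0.753 d → k = ln 2 / 0.753 = 0.9205 d⁻¹.
Decay over the reach: 150.0·exp(−kt) = 150.0·0.4136 = 62.06 µg/L.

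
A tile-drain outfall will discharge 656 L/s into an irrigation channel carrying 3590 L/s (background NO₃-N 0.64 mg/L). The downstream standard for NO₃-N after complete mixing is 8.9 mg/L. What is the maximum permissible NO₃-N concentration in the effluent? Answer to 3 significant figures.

At the limit, (Qr·Cr + Qe·Cₑ)/(Qr + Qe) = 8.9:
Cₑ = (4246·8.9 − 3590·0.6400) / 656.0 = 54.10 mg/L.

54.1 mg/L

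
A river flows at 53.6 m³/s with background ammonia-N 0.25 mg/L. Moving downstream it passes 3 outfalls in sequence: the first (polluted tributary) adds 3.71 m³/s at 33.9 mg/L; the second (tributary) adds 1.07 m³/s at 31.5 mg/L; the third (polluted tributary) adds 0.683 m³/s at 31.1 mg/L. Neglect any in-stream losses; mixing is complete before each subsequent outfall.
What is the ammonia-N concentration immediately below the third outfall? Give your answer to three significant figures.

Below outfall 1: Q → 57.31 m³/s, C = (53.60·0.2500 + 3.710·33.90)/57.31 = 2.428 mg/L.
Below outfall 2: Q → 58.38 m³/s, C = (57.31·2.428 + 1.070·31.50)/58.38 = 2.961 mg/L.
Below outfall 3: Q → 59.06 m³/s, C = (58.38·2.961 + 0.6830·31.10)/59.06 = 3.287 mg/L.

3.29 mg/L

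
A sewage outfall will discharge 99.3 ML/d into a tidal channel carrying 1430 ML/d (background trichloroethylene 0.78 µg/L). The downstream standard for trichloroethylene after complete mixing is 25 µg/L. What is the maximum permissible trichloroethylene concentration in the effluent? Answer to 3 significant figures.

At the limit, (Qr·Cr + Qe·Cₑ)/(Qr + Qe) = 25:
Cₑ = (1529·25 − 1430·0.7800) / 99.30 = 373.8 µg/L.

374 µg/L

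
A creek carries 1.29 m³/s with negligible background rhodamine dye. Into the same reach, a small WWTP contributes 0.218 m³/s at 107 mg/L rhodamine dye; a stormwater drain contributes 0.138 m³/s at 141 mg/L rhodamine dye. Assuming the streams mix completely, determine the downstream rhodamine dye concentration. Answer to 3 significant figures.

Conservation of mass: C = (1.290·0 + 0.2180·107.0 + 0.1380·141.0) / 1.646 = 42.78/1.646 = 25.99 mg/L.

26.0 mg/L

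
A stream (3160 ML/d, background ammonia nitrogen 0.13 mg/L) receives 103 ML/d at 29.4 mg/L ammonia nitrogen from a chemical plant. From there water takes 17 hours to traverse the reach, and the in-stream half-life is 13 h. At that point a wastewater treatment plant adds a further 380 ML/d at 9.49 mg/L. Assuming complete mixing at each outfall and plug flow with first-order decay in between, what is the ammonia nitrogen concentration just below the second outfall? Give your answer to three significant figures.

Flow-weighted average: C = (3160·0.1300 + 103.0·29.40) / 3263 = 3439/3263 = 1.054 mg/L; combined flow 3263 ML/d.
Half-life 13 h → k = ln 2 / 13 = 0.05332 h⁻¹ = 1.280 d⁻¹.
Applying C = C₀e^(−kt): 1.054 × 0.4040 = 0.4258 mg/L.
At the second outfall, C = (3263·0.4258 + 380.0·9.490) / (3263 + 380.0) = 1.371 mg/L.

1.37 mg/L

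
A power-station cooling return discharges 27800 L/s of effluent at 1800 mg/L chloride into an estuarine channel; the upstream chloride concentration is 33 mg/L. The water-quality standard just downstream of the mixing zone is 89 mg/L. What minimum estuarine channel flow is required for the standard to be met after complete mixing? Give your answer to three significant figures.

849000 L/s

Set C_mix = 89: (Q·33.00 + 27800·1800) / (Q + 27800) = 89
→ Q = 27800·(1800 − 89)/(89 − 33.00) = 849400 L/s.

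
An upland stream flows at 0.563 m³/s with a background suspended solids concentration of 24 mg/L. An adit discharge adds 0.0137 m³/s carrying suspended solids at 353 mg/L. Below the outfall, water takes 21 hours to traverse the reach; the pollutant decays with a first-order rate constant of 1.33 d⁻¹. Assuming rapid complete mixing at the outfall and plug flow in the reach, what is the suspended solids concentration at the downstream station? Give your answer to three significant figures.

Mass balance: C = (0.5630·24.00 + 0.01370·353.0) / 0.5767 = 18.35/0.5767 = 31.82 mg/L.
After decay, C = 31.82 × e^(−kt) = 31.82 × 0.3123 = 9.936 mg/L.

9.94 mg/L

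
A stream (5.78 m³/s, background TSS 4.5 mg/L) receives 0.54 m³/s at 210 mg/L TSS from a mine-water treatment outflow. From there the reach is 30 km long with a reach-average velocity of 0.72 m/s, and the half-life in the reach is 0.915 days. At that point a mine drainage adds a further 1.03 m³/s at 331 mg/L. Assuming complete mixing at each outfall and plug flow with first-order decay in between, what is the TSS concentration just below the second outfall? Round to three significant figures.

Mass balance: C = (5.780·4.500 + 0.5400·210.0) / 6.320 = 139.4/6.320 = 22.06 mg/L; combined flow 6.320 m³/s.
Travel time t = 30·1000 / 0.72 = 41670 s = 11.57 h.
Half-life 0.915 d → k = ln 2 / 0.915 = 0.7575 d⁻¹.
After decay, C = 22.06 × e^(−kt) = 22.06 × 0.6940 = 15.31 mg/L.
At the second outfall, C = (6.320·15.31 + 1.030·331.0) / (6.320 + 1.030) = 59.55 mg/L.

59.5 mg/L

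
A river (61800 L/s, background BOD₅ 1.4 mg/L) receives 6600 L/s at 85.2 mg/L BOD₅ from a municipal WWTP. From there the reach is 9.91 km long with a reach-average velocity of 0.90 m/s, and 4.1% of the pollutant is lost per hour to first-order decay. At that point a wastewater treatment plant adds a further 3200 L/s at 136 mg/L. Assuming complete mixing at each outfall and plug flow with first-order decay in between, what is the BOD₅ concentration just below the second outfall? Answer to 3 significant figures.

14.1 mg/L

Mass balance: C = (61800·1.400 + 6600·85.20) / 68400 = 648800/68400 = 9.486 mg/L; combined flow 68400 L/s.
Travel time t = 9.91·1000 / 0.90 = 11010 s = 3.059 h.
4.1%/h lost → k = −ln(1 − 0.041) = 0.04186 h⁻¹.
Applying C = C₀e^(−kt): 9.486 × 0.8798 = 8.346 mg/L.
At the second outfall, C = (68400·8.346 + 3200·136.0) / (68400 + 3200) = 14.05 mg/L.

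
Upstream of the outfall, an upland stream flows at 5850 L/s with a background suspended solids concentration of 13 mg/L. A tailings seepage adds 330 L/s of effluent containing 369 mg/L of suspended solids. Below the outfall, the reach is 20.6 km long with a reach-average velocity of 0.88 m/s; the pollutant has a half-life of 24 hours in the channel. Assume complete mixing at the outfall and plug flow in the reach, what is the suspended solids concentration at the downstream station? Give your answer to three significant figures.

26.5 mg/L

Mass balance: C = (5850·13.00 + 330.0·369.0) / 6180 = 197800/6180 = 32.01 mg/L.
Travel time t = 20.6·1000 / 0.88 = 23410 s = 6.503 h.
Half-life 24 h → k = ln 2 / 24 = 0.02888 h⁻¹ = 0.6931 d⁻¹.
Applying C = C₀e^(−kt): 32.01 × 0.8288 = 26.53 mg/L.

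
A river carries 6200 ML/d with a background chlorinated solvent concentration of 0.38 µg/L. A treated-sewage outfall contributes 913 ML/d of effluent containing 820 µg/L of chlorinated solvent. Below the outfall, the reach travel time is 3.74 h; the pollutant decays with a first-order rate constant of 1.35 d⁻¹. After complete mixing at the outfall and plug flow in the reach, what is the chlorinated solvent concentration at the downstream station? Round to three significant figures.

85.6 µg/L

Mass balance: C = (6200·0.3800 + 913.0·820.0) / 7113 = 751000/7113 = 105.6 µg/L.
Applying C = C₀e^(−kt): 105.6 × 0.8103 = 85.55 µg/L.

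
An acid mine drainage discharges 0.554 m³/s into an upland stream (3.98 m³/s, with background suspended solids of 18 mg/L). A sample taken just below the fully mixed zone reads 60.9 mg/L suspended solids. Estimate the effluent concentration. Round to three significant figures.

369 mg/L

Mass balance: 3.980·18.00 + 0.5540·Cₑ = 4.534·60.90
→ Cₑ = (4.534·60.90 − 3.980·18.00) / 0.5540 = 369.1 mg/L.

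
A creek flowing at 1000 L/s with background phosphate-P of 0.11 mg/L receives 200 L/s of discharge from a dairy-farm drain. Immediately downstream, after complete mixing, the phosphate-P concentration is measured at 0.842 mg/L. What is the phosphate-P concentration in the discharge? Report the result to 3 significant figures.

4.50 mg/L

Mass balance: 1000·0.1100 + 200.0·Cₑ = 1200·0.8420
→ Cₑ = (1200·0.8420 − 1000·0.1100) / 200.0 = 4.502 mg/L.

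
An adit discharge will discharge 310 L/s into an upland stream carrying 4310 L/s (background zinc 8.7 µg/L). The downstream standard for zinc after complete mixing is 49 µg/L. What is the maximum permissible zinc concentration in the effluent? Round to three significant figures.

At the limit, (Qr·Cr + Qe·Cₑ)/(Qr + Qe) = 49:
Cₑ = (4620·49 − 4310·8.700) / 310.0 = 609.3 µg/L.

609 µg/L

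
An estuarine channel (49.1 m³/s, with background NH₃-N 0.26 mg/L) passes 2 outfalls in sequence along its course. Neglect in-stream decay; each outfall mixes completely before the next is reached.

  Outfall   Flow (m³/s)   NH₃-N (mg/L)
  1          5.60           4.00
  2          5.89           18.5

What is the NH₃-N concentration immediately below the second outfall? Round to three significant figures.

2.38 mg/L

After outfall 1: Q = 49.10 + 5.600 = 54.70 m³/s; C = (49.10·0.2600 + 5.600·4.000)/54.70 = 0.6429 mg/L.
After outfall 2: Q = 54.70 + 5.890 = 60.59 m³/s; C = (54.70·0.6429 + 5.890·18.50)/60.59 = 2.379 mg/L.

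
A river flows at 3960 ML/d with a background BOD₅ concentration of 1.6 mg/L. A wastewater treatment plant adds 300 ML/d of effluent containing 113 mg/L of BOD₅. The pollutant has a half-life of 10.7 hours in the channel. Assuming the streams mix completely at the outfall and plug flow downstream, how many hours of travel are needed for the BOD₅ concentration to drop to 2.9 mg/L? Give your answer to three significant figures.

After mixing, C = (3960·1.600 + 300.0·113.0) / 4260 = 40240/4260 = 9.445 mg/L.
Half-life 10.7 h → k = ln 2 / 10.7 = 0.06478 h⁻¹ = 1.555 d⁻¹.
9.445·exp(−k·t) = 2.9 → t = ln(9.445/2.9)/k = 65620 s = 18.23 h.

18.2 h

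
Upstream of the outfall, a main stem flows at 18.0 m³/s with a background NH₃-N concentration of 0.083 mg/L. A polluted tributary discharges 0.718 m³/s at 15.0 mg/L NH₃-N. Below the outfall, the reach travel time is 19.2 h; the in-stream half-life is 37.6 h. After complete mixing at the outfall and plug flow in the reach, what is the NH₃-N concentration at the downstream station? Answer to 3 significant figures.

Mixed concentration C = ΣQC/ΣQ = (18.00·0.08300 + 0.7180·15.00) / 18.72 = 12.26/18.72 = 0.6552 mg/L.
Half-life 37.6 h → k = ln 2 / 37.6 = 0.01843 h⁻¹ = 0.4424 d⁻¹.
Applying C = C₀e^(−kt): 0.6552 × 0.7019 = 0.4599 mg/L.

0.460 mg/L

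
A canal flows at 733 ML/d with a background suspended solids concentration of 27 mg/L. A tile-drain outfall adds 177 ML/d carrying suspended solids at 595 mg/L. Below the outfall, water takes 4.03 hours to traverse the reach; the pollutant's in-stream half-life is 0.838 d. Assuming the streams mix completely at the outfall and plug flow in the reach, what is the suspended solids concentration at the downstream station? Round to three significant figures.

Flow-weighted average: C = (733.0·27.00 + 177.0·595.0) / 910.0 = 125100/910.0 = 137.5 mg/L.
Half-life 0.838 d → k = ln 2 / 0.838 = 0.8271 d⁻¹.
Applying C = C₀e^(−kt): 137.5 × 0.8703 = 119.7 mg/L.

120 mg/L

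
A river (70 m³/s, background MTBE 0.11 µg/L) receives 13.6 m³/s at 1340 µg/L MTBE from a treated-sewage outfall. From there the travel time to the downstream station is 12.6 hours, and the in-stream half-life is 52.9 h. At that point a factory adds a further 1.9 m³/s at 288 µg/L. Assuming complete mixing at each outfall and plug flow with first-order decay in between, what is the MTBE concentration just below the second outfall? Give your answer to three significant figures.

187 µg/L

Flow-weighted average: C = (70.00·0.1100 + 13.60·1340) / 83.60 = 18230/83.60 = 218.1 µg/L; combined flow 83.60 m³/s.
Half-life 52.9 h → k = ln 2 / 52.9 = 0.01310 h⁻¹ = 0.3145 d⁻¹.
Applying C = C₀e^(−kt): 218.1 × 0.8478 = 184.9 µg/L.
At the second outfall, C = (83.60·184.9 + 1.900·288.0) / (83.60 + 1.900) = 187.2 µg/L.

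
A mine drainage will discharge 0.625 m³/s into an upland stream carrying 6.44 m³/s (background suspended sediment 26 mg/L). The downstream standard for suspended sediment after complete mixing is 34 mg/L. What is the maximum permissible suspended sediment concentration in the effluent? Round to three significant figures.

116 mg/L

At the limit, (Qr·Cr + Qe·Cₑ)/(Qr + Qe) = 34:
Cₑ = (7.065·34 − 6.440·26.00) / 0.6250 = 116.4 mg/L.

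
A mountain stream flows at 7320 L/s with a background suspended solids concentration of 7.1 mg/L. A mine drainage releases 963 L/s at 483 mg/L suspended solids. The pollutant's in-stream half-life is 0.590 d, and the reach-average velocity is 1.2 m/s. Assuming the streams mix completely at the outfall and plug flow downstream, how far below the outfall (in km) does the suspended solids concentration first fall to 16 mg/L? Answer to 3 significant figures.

Mass balance: C = (7320·7.100 + 963.0·483.0) / 8283 = 517100/8283 = 62.43 mg/L.
Half-life 0.590 d → k = ln 2 / 0.590 = 1.175 d⁻¹.
Set 62.43·exp(−k·t) = 16 → t = ln(62.43/16)/k = 100100 s = 27.81 h.
Distance = v·t = 1.2·100100 = 120100 m = 120.1 km.

120 km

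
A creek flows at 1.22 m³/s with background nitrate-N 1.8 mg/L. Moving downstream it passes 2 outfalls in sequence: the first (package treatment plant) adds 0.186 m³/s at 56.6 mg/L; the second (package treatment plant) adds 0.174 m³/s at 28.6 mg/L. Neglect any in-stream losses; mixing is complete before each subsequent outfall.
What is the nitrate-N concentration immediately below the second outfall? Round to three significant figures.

Below outfall 1: Q → 1.406 m³/s, C = (1.220·1.800 + 0.1860·56.60)/1.406 = 9.050 mg/L.
Below outfall 2: Q → 1.580 m³/s, C = (1.406·9.050 + 0.1740·28.60)/1.580 = 11.20 mg/L.

11.2 mg/L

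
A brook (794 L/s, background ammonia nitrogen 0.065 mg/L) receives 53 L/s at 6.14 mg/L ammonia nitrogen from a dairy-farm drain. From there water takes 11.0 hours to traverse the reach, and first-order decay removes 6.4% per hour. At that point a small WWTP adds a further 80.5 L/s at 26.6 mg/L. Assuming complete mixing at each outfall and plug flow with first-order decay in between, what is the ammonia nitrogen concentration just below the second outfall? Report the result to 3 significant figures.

Mixed concentration C = ΣQC/ΣQ = (794.0·0.06500 + 53.00·6.140) / 847.0 = 377.0/847.0 = 0.4451 mg/L; combined flow 847.0 L/s.
6.4%/h lost → k = −ln(1 − 0.064) = 0.06614 h⁻¹.
First-order decay: C = 0.4451·exp(−k·t) = 0.4451·0.4831 = 0.2150 mg/L.
At the second outfall, C = (847.0·0.2150 + 80.50·26.60) / (847.0 + 80.50) = 2.505 mg/L.

2.51 mg/L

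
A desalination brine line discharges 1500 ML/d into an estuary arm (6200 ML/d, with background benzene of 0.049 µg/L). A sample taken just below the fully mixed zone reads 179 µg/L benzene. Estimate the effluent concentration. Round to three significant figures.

Mass balance: 6200·0.04900 + 1500·Cₑ = 7700·179.0
→ Cₑ = (7700·179.0 − 6200·0.04900) / 1500 = 918.7 µg/L.

919 µg/L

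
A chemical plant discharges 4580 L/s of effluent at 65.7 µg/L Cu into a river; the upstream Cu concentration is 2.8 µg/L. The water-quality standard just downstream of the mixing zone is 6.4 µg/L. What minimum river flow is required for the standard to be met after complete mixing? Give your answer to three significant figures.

Set C_mix = 6.4: (Q·2.800 + 4580·65.70) / (Q + 4580) = 6.4
→ Q = 4580·(65.70 − 6.4)/(6.4 − 2.800) = 75440 L/s.

75400 L/s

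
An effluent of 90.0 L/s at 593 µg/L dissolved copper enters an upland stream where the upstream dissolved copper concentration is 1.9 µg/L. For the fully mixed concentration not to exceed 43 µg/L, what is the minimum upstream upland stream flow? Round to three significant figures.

1200 L/s

Set C_mix = 43: (Q·1.900 + 90.00·593.0) / (Q + 90.00) = 43
→ Q = 90.00·(593.0 − 43)/(43 − 1.900) = 1204 L/s.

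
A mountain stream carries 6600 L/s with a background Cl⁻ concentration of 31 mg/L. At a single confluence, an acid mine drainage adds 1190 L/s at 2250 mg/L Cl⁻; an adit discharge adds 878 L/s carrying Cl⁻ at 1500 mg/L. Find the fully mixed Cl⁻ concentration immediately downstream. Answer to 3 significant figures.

484 mg/L

Flow-weighted average: C = (6600·31.00 + 1190·2250 + 878.0·1500) / 8668 = 4199000/8668 = 484.4 mg/L.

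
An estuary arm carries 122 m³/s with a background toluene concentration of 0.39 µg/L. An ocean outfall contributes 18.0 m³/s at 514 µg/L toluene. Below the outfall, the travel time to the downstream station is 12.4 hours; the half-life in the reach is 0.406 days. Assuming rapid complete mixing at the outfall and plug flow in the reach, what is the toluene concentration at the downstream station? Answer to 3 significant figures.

27.5 µg/L

Flow-weighted average: C = (122.0·0.3900 + 18.00·514.0) / 140.0 = 9300/140.0 = 66.43 µg/L.
Half-life 0.406 d → k = ln 2 / 0.406 = 1.707 d⁻¹.
Applying C = C₀e^(−kt): 66.43 × 0.4139 = 27.49 µg/L.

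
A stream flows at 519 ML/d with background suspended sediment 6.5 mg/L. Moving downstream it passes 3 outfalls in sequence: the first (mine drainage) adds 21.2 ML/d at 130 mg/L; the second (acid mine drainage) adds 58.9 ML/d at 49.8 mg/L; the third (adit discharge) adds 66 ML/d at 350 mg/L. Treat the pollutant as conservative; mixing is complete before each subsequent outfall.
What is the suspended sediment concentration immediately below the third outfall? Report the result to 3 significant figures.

48.4 mg/L

Below outfall 1: Q → 540.2 ML/d, C = (519.0·6.500 + 21.20·130.0)/540.2 = 11.35 mg/L.
Below outfall 2: Q → 599.1 ML/d, C = (540.2·11.35 + 58.90·49.80)/599.1 = 15.13 mg/L.
Below outfall 3: Q → 665.1 ML/d, C = (599.1·15.13 + 66.00·350.0)/665.1 = 48.36 mg/L.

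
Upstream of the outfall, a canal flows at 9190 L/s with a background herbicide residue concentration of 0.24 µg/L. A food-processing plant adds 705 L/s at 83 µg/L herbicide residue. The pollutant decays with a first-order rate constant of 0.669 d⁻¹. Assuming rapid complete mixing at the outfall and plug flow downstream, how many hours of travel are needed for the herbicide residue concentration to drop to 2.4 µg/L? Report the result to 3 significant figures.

Mixed concentration C = ΣQC/ΣQ = (9190·0.2400 + 705.0·83.00) / 9895 = 60720/9895 = 6.136 µg/L.
6.136·exp(−k·t) = 2.4 → t = ln(6.136/2.4)/k = 121200 s = 33.68 h.

33.7 h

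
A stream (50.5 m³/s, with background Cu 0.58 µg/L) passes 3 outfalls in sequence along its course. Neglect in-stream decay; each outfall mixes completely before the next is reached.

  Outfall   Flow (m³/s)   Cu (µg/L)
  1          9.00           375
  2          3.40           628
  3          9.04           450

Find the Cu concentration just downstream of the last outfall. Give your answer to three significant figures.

134 µg/L

After outfall 1: Q = 50.50 + 9.000 = 59.50 m³/s; C = (50.50·0.5800 + 9.000·375.0)/59.50 = 57.21 µg/L.
After outfall 2: Q = 59.50 + 3.400 = 62.90 m³/s; C = (59.50·57.21 + 3.400·628.0)/62.90 = 88.07 µg/L.
After outfall 3: Q = 62.90 + 9.040 = 71.94 m³/s; C = (62.90·88.07 + 9.040·450.0)/71.94 = 133.5 µg/L.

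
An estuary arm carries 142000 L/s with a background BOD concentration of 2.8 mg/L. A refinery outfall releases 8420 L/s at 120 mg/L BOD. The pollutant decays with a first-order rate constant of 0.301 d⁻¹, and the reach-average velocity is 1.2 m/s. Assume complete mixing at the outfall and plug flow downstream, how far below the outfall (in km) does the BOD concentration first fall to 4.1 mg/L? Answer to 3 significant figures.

Mass balance: C = (142000·2.800 + 8420·120.0) / 150400 = 1408000/150400 = 9.360 mg/L.
Set 9.360·exp(−k·t) = 4.1 → t = ln(9.360/4.1)/k = 237000 s = 65.82 h.
Distance = v·t = 1.2·237000 = 284300 m = 284.3 km.

284 km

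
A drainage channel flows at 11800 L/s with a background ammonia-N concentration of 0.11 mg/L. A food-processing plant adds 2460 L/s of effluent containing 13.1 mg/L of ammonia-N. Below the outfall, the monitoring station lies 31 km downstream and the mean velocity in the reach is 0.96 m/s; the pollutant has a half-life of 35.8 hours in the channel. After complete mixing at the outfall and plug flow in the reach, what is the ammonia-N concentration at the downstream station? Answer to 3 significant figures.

1.98 mg/L

Mass balance: C = (11800·0.1100 + 2460·13.10) / 14260 = 33520/14260 = 2.351 mg/L.
Travel time t = 31·1000 / 0.96 = 32290 s = 8.970 h.
Half-life 35.8 h → k = ln 2 / 35.8 = 0.01936 h⁻¹ = 0.4647 d⁻¹.
First-order decay: C = 2.351·exp(−k·t) = 2.351·0.8406 = 1.976 mg/L.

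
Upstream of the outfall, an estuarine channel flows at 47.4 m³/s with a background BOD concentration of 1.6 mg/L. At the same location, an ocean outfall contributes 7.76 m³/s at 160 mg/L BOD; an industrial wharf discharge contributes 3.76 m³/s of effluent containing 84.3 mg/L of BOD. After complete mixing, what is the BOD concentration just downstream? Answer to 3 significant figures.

After mixing, C = (47.40·1.600 + 7.760·160.0 + 3.760·84.30) / 58.92 = 1634/58.92 = 27.74 mg/L.

27.7 mg/L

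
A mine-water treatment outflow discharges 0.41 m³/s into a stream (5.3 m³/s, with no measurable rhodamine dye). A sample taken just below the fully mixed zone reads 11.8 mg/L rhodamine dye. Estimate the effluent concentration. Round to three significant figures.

164 mg/L

Mass balance: 5.300·0 + 0.4100·Cₑ = 5.710·11.80
→ Cₑ = (5.710·11.80 − 5.300·0) / 0.4100 = 164.3 mg/L.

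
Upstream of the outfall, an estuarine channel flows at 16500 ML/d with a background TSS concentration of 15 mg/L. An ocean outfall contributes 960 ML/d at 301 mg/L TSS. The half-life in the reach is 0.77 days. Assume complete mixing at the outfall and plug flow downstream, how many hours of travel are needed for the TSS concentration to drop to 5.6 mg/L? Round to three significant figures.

45.4 h

Flow-weighted average: C = (16500·15.00 + 960.0·301.0) / 17460 = 536500/17460 = 30.73 mg/L.
Half-life 0.77 d → k = ln 2 / 0.77 = 0.9002 d⁻¹.
30.73·exp(−k·t) = 5.6 → t = ln(30.73/5.6)/k = 163400 s = 45.39 h.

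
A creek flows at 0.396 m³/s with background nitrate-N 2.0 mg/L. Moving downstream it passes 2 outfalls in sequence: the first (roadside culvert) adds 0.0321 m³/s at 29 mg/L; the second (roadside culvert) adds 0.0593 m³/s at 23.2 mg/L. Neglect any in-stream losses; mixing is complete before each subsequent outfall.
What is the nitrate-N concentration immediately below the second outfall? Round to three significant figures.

6.36 mg/L

Below outfall 1: Q → 0.4281 m³/s, C = (0.3960·2.000 + 0.03210·29.00)/0.4281 = 4.025 mg/L.
Below outfall 2: Q → 0.4874 m³/s, C = (0.4281·4.025 + 0.05930·23.20)/0.4874 = 6.358 mg/L.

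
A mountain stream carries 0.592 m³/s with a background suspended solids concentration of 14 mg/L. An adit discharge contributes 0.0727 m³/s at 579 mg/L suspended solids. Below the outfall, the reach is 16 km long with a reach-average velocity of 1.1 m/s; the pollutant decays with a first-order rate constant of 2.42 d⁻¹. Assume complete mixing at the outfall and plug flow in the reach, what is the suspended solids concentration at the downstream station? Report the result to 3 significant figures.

50.4 mg/L

Mass balance: C = (0.5920·14.00 + 0.07270·579.0) / 0.6647 = 50.38/0.6647 = 75.80 mg/L.
Travel time t = 16·1000 / 1.1 = 14550 s = 4.040 h.
Applying C = C₀e^(−kt): 75.80 × 0.6654 = 50.43 mg/L.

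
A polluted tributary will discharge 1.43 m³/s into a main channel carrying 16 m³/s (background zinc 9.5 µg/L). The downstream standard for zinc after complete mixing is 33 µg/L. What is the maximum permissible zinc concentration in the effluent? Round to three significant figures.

296 µg/L

At the limit, (Qr·Cr + Qe·Cₑ)/(Qr + Qe) = 33:
Cₑ = (17.43·33 − 16.00·9.500) / 1.430 = 295.9 µg/L.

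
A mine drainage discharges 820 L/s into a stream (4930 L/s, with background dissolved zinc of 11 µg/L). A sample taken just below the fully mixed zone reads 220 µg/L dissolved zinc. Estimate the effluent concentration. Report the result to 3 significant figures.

Mass balance: 4930·11.00 + 820.0·Cₑ = 5750·220.0
→ Cₑ = (5750·220.0 − 4930·11.00) / 820.0 = 1477 µg/L.

1480 µg/L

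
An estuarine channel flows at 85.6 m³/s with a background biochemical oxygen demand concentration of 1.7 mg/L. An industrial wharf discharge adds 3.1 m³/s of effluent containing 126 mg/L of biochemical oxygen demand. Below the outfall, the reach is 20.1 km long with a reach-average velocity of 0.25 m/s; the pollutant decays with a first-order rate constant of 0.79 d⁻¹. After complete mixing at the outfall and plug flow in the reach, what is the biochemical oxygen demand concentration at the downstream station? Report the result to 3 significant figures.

2.90 mg/L

Mass balance: C = (85.60·1.700 + 3.100·126.0) / 88.70 = 536.1/88.70 = 6.044 mg/L.
Travel time t = 20.1·1000 / 0.25 = 80400 s = 22.33 h.
After decay, C = 6.044 × e^(−kt) = 6.044 × 0.4794 = 2.898 mg/L.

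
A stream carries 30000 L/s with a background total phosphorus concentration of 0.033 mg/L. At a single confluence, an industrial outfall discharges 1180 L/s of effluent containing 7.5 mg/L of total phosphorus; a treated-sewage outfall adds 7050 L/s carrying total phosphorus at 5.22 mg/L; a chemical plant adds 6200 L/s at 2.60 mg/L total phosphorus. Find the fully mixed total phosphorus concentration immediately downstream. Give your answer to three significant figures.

After mixing, C = (30000·0.03300 + 1180·7.500 + 7050·5.220 + 6200·2.600) / 44430 = 62760/44430 = 1.413 mg/L.

1.41 mg/L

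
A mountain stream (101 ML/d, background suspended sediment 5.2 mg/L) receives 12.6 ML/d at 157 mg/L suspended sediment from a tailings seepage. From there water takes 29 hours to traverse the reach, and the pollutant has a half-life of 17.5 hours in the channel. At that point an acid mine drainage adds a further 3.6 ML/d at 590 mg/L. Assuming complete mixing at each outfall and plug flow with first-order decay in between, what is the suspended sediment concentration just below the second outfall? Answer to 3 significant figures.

Mass balance: C = (101.0·5.200 + 12.60·157.0) / 113.6 = 2503/113.6 = 22.04 mg/L; combined flow 113.6 ML/d.
Half-life 17.5 h → k = ln 2 / 17.5 = 0.03961 h⁻¹ = 0.9506 d⁻¹.
Applying C = C₀e^(−kt): 22.04 × 0.3171 = 6.987 mg/L.
Second outfall: C = (113.6·6.987 + 3.600·590.0)/117.2 = 24.90 mg/L.

24.9 mg/L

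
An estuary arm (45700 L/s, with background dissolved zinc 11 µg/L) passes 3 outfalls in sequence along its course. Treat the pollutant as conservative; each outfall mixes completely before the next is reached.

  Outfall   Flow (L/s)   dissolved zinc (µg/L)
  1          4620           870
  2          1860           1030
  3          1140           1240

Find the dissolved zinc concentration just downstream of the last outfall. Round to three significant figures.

147 µg/L

Below outfall 1: Q → 50320 L/s, C = (45700·11.00 + 4620·870.0)/50320 = 89.87 µg/L.
Below outfall 2: Q → 52180 L/s, C = (50320·89.87 + 1860·1030)/52180 = 123.4 µg/L.
Below outfall 3: Q → 53320 L/s, C = (52180·123.4 + 1140·1240)/53320 = 147.3 µg/L.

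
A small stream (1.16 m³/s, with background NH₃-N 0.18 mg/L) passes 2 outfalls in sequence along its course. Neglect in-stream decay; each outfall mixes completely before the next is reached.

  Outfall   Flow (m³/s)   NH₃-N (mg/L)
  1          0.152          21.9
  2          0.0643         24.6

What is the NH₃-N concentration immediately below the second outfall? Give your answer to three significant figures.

3.72 mg/L

After outfall 1: Q = 1.160 + 0.1520 = 1.312 m³/s; C = (1.160·0.1800 + 0.1520·21.90)/1.312 = 2.696 mg/L.
After outfall 2: Q = 1.312 + 0.06430 = 1.376 m³/s; C = (1.312·2.696 + 0.06430·24.60)/1.376 = 3.720 mg/L.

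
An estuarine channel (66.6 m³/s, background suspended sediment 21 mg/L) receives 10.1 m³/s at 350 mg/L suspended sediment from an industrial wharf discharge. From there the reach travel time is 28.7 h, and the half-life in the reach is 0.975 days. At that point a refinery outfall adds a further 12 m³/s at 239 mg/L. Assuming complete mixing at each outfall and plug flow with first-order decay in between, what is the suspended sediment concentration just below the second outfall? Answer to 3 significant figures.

56.1 mg/L

After mixing, C = (66.60·21.00 + 10.10·350.0) / 76.70 = 4934/76.70 = 64.32 mg/L; combined flow 76.70 m³/s.
Half-life 0.975 d → k = ln 2 / 0.975 = 0.7109 d⁻¹.
Decay over the reach: 64.32·exp(−kt) = 64.32·0.4274 = 27.49 mg/L.
Second outfall: C = (76.70·27.49 + 12.00·239.0)/88.70 = 56.10 mg/L.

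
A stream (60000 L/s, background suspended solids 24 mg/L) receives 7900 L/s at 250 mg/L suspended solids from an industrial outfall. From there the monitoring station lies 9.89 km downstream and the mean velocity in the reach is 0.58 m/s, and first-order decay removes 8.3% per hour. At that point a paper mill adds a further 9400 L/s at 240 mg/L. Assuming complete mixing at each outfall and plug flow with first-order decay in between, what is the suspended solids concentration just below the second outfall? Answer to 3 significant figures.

58.5 mg/L

Mixed concentration C = ΣQC/ΣQ = (60000·24.00 + 7900·250.0) / 67900 = 3415000/67900 = 50.29 mg/L; combined flow 67900 L/s.
Travel time t = 9.89·1000 / 0.58 = 17050 s = 4.737 h.
8.3%/h lost → k = −ln(1 − 0.083) = 0.08665 h⁻¹.
After decay, C = 50.29 × e^(−kt) = 50.29 × 0.6634 = 33.36 mg/L.
At the second outfall, C = (67900·33.36 + 9400·240.0) / (67900 + 9400) = 58.49 mg/L.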